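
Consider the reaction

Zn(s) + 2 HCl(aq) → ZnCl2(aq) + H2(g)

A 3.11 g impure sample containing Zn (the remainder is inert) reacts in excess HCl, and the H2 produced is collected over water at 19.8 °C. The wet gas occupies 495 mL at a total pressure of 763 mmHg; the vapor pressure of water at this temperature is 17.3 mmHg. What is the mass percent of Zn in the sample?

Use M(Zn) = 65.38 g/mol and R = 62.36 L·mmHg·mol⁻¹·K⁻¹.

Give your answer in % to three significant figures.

42.5 %

P(H2) = 763 − 17.3 = 745.7 mmHg
n(H2) = PV/RT = (745.7 × 0.4950) / (62.36 × 292.95) = 0.02021 mol
n(Zn) = (1/1) × 0.02021 = 0.02021 mol
m(Zn) = 0.02021 × 65.38 = 1.321 g
%Zn = 1.321 / 3.11 × 100 = 42.48%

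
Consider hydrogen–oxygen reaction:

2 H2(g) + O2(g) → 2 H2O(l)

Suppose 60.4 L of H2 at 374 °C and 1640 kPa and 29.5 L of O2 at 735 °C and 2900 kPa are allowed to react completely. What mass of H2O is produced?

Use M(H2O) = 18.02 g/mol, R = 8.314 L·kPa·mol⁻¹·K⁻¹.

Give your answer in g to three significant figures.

n(H2) = PV/RT = (1640 × 60.4) / (8.314 × 647.15) = 18.41 mol
n(O2) = PV/RT = (2900 × 29.5) / (8.314 × 1008.15) = 10.21 mol
For 18.41 mol H2, stoichiometry requires (1/2) × 18.41 = 9.205 mol O2; 10.21 mol is available, so H2 is limiting.
n(H2O) = (2/2) × 18.41 = 18.41 mol
m(H2O) = 18.41 × 18.02 = 331.7 g

332 g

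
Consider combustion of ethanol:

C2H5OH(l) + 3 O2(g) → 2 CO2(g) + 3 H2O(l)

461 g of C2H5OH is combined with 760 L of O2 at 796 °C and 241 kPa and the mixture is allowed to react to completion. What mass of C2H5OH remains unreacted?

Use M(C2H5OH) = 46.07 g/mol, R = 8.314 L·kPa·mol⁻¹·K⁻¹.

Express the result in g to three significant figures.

145 g

n(C2H5OH) = 461 / 46.07 = 10.01 mol
n(O2) = PV/RT = (241 × 760) / (8.314 × 1069.15) = 20.61 mol
For 10.01 mol C2H5OH, stoichiometry requires (3/1) × 10.01 = 30.03 mol O2; 20.61 mol is available, so O2 is limiting.
n(C2H5OH) consumed = (1/3) × 20.61 = 6.870 mol; remaining = 10.01 − 6.870 = 3.140 mol
m(C2H5OH) = 3.140 × 46.07 = 144.7 g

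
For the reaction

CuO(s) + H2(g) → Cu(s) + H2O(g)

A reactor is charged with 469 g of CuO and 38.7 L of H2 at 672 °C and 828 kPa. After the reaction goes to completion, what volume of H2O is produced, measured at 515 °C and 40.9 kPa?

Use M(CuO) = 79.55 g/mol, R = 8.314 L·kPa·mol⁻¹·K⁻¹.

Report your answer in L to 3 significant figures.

n(CuO) = 469 / 79.55 = 5.896 mol
n(H2) = PV/RT = (828 × 38.7) / (8.314 × 945.15) = 4.078 mol
For 5.896 mol CuO, stoichiometry requires (1/1) × 5.896 = 5.896 mol H2; 4.078 mol is available, so H2 is limiting.
n(H2O) = (1/1) × 4.078 = 4.078 mol
V(H2O) = nRT/P = 4.078 × 8.314 × 788.15 / 40.9 = 653.3 L

653 L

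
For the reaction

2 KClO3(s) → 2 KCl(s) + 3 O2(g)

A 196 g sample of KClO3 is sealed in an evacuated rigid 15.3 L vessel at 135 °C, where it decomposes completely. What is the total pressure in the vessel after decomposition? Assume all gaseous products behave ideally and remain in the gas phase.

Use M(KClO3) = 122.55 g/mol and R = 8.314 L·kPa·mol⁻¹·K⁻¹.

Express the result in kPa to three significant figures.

n(KClO3) = 196 / 122.55 = 1.599 mol
n(gas produced) = (3/2) × 1.599 = 2.398 mol
P = nRT/V = 2.398 × 8.314 × 408.15 / 15.3 = 531.8 kPa

532 kPa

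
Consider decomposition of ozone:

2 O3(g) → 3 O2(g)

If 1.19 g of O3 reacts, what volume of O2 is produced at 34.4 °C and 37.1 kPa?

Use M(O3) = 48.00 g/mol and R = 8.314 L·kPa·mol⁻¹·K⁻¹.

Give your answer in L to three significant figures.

n(O3) = 1.190 / 48.00 = 0.02479 mol
n(O2) = (3/2) × 0.02479 = 0.03718 mol
V = nRT/P = 0.03718 × 8.314 × 307.55 / 37.1 = 2.562 L

2.56 L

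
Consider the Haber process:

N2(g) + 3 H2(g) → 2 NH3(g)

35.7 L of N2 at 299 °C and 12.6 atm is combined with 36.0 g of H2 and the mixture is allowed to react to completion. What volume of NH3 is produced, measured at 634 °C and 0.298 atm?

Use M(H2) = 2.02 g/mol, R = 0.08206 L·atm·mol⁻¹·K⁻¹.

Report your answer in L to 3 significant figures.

2970 L

n(N2) = PV/RT = (12.6 × 35.7) / (0.08206 × 572.15) = 9.581 mol
n(H2) = 36.0 / 2.02 = 17.82 mol
For 9.581 mol N2, stoichiometry requires (3/1) × 9.581 = 28.74 mol H2; 17.82 mol is available, so H2 is limiting.
n(NH3) = (2/3) × 17.82 = 11.88 mol
V(NH3) = nRT/P = 11.88 × 0.08206 × 907.15 / 0.298 = 2968 L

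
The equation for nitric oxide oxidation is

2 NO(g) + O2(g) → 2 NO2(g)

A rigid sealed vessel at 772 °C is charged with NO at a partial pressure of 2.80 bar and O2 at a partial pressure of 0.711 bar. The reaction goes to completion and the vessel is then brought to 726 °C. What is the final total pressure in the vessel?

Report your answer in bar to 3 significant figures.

With V and T fixed, P_i ∝ n_i, so the mole ratios apply directly to partial pressures at 772 °C.
P(O2) required for 2.80 bar of NO = (1/2) × 2.80 = 1.400 bar; available 0.711 bar, so O2 is limiting.
P(NO) remaining = 2.80 − (2/1) × 0.711 = 1.378 bar
P(gaseous products) = (2)/1 × 0.711 = 1.422 bar
P_total at 772 °C = 1.378 + 1.422 = 2.800 bar
Scaling to 726 °C: P = 2.800 × 999.15/1045.15 = 2.677 bar

2.68 bar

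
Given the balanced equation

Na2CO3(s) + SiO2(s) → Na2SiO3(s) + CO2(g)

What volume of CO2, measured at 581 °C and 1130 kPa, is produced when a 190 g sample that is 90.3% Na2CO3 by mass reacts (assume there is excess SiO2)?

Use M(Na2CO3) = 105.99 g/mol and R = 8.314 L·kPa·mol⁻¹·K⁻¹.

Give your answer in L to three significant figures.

10.2 L

mass of Na2CO3 = 190 × 90.3/100 = 171.6 g
n(Na2CO3) = 171.6 / 105.99 = 1.619 mol
n(CO2) = (1/1) × 1.619 = 1.619 mol
V = nRT/P = 1.619 × 8.314 × 854.15 / 1130 = 10.17 L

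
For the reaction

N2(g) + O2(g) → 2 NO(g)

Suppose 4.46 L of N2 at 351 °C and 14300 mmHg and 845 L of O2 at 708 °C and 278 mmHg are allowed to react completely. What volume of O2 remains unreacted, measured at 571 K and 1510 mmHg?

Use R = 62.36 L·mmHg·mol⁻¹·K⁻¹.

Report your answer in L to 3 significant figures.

n(N2) = PV/RT = (14300 × 4.46) / (62.36 × 624.15) = 1.639 mol
n(O2) = PV/RT = (278 × 845) / (62.36 × 981.15) = 3.839 mol
For 1.639 mol N2, stoichiometry requires (1/1) × 1.639 = 1.639 mol O2; 3.839 mol is available, so N2 is limiting.
n(O2) consumed = (1/1) × 1.639 = 1.639 mol; remaining = 3.839 − 1.639 = 2.200 mol
V(O2) = nRT/P = 2.200 × 62.36 × 571 / 1510 = 51.88 L

51.9 L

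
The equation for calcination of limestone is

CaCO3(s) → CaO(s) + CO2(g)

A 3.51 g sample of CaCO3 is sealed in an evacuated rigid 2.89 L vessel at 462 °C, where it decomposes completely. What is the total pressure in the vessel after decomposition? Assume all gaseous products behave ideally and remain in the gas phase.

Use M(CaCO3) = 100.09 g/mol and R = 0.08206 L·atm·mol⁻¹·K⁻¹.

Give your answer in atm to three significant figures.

0.732 atm

n(CaCO3) = 3.51 / 100.09 = 0.03507 mol
n(gas produced) = (1/1) × 0.03507 = 0.03507 mol
P = nRT/V = 0.03507 × 0.08206 × 735.15 / 2.89 = 0.7321 atm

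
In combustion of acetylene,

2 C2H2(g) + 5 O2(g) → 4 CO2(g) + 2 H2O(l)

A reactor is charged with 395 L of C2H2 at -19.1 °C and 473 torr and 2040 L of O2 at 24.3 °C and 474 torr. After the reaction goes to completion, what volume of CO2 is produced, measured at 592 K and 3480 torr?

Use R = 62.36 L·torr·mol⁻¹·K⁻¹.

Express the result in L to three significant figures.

250 L

n(C2H2) = PV/RT = (473 × 395) / (62.36 × 254.05) = 11.79 mol
n(O2) = PV/RT = (474 × 2040) / (62.36 × 297.45) = 52.13 mol
For 11.79 mol C2H2, stoichiometry requires (5/2) × 11.79 = 29.47 mol O2; 52.13 mol is available, so C2H2 is limiting.
n(CO2) = (4/2) × 11.79 = 23.58 mol
V(CO2) = nRT/P = 23.58 × 62.36 × 592 / 3480 = 250.1 L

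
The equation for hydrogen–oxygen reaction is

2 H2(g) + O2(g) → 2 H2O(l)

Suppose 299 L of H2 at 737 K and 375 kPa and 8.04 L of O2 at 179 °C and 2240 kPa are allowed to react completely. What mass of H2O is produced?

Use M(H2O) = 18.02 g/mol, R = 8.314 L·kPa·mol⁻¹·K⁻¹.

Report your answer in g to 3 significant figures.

n(H2) = PV/RT = (375 × 299) / (8.314 × 737) = 18.30 mol
n(O2) = PV/RT = (2240 × 8.04) / (8.314 × 452.15) = 4.791 mol
For 18.30 mol H2, stoichiometry requires (1/2) × 18.30 = 9.150 mol O2; 4.791 mol is available, so O2 is limiting.
n(H2O) = (2/1) × 4.791 = 9.582 mol
m(H2O) = 9.582 × 18.02 = 172.7 g

173 g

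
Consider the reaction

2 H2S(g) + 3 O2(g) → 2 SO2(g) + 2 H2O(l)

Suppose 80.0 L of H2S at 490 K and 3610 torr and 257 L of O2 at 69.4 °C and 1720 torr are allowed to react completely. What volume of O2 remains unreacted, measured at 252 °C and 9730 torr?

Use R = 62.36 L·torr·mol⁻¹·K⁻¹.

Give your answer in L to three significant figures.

n(H2S) = PV/RT = (3610 × 80.0) / (62.36 × 490) = 9.451 mol
n(O2) = PV/RT = (1720 × 257) / (62.36 × 342.55) = 20.69 mol
For 9.451 mol H2S, stoichiometry requires (3/2) × 9.451 = 14.18 mol O2; 20.69 mol is available, so H2S is limiting.
n(O2) consumed = (3/2) × 9.451 = 14.18 mol; remaining = 20.69 − 14.18 = 6.510 mol
V(O2) = nRT/P = 6.510 × 62.36 × 525.15 / 9730 = 21.91 L

21.9 L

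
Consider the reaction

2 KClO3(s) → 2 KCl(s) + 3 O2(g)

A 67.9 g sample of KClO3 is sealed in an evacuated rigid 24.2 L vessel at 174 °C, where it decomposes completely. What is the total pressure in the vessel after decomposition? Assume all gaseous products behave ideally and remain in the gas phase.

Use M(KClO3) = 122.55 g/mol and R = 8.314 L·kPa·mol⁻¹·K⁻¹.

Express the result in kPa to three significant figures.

n(KClO3) = 67.9 / 122.55 = 0.5541 mol
n(gas produced) = (3/2) × 0.5541 = 0.8312 mol
P = nRT/V = 0.8312 × 8.314 × 447.15 / 24.2 = 127.7 kPa

128 kPa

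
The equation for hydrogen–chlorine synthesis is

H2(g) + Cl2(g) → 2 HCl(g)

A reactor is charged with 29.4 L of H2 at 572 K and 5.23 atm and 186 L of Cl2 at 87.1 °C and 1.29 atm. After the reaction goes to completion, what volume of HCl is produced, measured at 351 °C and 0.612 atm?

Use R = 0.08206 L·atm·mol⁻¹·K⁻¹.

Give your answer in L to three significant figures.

548 L

n(H2) = PV/RT = (5.23 × 29.4) / (0.08206 × 572) = 3.276 mol
n(Cl2) = PV/RT = (1.29 × 186) / (0.08206 × 360.25) = 8.116 mol
For 3.276 mol H2, stoichiometry requires (1/1) × 3.276 = 3.276 mol Cl2; 8.116 mol is available, so H2 is limiting.
n(HCl) = (2/1) × 3.276 = 6.552 mol
V(HCl) = nRT/P = 6.552 × 0.08206 × 624.15 / 0.612 = 548.3 L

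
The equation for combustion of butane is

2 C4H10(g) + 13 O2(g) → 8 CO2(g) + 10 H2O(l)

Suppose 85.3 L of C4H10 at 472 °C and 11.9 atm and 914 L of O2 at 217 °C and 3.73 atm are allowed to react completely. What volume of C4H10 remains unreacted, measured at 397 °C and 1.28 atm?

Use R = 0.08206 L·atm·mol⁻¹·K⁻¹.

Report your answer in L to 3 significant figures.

n(C4H10) = PV/RT = (11.9 × 85.3) / (0.08206 × 745.15) = 16.60 mol
n(O2) = PV/RT = (3.73 × 914) / (0.08206 × 490.15) = 84.76 mol
For 16.60 mol C4H10, stoichiometry requires (13/2) × 16.60 = 107.9 mol O2; 84.76 mol is available, so O2 is limiting.
n(C4H10) consumed = (2/13) × 84.76 = 13.04 mol; remaining = 16.60 − 13.04 = 3.560 mol
V(C4H10) = nRT/P = 3.560 × 0.08206 × 670.15 / 1.28 = 152.9 L

153 L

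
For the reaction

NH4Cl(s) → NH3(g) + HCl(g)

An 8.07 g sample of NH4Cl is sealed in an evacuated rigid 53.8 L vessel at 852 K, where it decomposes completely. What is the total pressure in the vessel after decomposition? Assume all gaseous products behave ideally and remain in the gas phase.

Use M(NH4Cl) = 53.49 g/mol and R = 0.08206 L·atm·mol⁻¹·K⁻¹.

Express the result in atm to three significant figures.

n(NH4Cl) = 8.07 / 53.49 = 0.1509 mol
n(gas produced) = (2/1) × 0.1509 = 0.3018 mol
P = nRT/V = 0.3018 × 0.08206 × 852 / 53.8 = 0.3922 atm

0.392 atm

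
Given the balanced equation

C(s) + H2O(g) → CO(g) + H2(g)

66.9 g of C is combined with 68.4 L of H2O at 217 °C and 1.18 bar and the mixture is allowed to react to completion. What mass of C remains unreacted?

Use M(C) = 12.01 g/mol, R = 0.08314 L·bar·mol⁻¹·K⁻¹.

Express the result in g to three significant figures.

n(C) = 66.9 / 12.01 = 5.570 mol
n(H2O) = PV/RT = (1.18 × 68.4) / (0.08314 × 490.15) = 1.981 mol
For 5.570 mol C, stoichiometry requires (1/1) × 5.570 = 5.570 mol H2O; 1.981 mol is available, so H2O is limiting.
n(C) consumed = (1/1) × 1.981 = 1.981 mol; remaining = 5.570 − 1.981 = 3.589 mol
m(C) = 3.589 × 12.01 = 43.10 g

43.1 g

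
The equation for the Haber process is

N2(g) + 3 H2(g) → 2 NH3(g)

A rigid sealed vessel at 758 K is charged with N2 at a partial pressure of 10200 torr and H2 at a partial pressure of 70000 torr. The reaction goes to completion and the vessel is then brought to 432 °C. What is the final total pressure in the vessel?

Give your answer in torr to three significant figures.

55600 torr

With V and T fixed, P_i ∝ n_i, so the mole ratios apply directly to partial pressures at 758 K.
P(H2) required for 10200 torr of N2 = (3/1) × 10200 = 30600 torr; available 70000 torr, so N2 is limiting.
P(H2) remaining = 70000 − (3/1) × 10200 = 39400 torr
P(gaseous products) = (2)/1 × 10200 = 20400 torr
P_total at 758 K = 39400 + 20400 = 59800 torr
Scaling to 432 °C: P = 59800 × 705.15/758 = 55630 torr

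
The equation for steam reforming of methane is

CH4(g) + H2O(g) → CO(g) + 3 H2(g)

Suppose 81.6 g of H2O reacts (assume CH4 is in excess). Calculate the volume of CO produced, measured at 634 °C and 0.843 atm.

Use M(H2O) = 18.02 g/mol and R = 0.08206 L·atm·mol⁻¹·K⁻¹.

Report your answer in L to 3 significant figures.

n(H2O) = 81.60 / 18.02 = 4.528 mol
n(CO) = (1/1) × 4.528 = 4.528 mol
V = nRT/P = 4.528 × 0.08206 × 907.15 / 0.843 = 399.8 L

400 L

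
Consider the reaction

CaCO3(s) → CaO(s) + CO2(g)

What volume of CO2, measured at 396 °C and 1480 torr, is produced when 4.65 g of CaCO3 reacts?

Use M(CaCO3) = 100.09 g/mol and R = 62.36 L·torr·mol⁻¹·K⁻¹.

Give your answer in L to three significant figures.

1.31 L

n(CaCO3) = 4.650 / 100.09 = 0.04646 mol
n(CO2) = (1/1) × 0.04646 = 0.04646 mol
V = nRT/P = 0.04646 × 62.36 × 669.15 / 1480 = 1.310 L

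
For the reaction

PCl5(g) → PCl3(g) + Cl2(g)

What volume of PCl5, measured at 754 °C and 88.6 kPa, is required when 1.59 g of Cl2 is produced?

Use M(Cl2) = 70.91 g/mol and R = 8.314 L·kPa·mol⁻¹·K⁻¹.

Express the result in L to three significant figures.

n(Cl2) = 1.590 / 70.91 = 0.02242 mol
n(PCl5) = (1/1) × 0.02242 = 0.02242 mol
V = nRT/P = 0.02242 × 8.314 × 1027.15 / 88.6 = 2.161 L

2.16 L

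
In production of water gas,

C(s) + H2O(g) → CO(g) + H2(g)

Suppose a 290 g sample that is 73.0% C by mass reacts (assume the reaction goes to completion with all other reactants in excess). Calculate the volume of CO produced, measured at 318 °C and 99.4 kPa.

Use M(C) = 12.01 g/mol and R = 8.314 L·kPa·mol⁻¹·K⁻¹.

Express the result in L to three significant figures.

mass of C = 290 × 73.0/100 = 211.7 g
n(C) = 211.7 / 12.01 = 17.63 mol
n(CO) = (1/1) × 17.63 = 17.63 mol
V = nRT/P = 17.63 × 8.314 × 591.15 / 99.4 = 871.7 L

872 L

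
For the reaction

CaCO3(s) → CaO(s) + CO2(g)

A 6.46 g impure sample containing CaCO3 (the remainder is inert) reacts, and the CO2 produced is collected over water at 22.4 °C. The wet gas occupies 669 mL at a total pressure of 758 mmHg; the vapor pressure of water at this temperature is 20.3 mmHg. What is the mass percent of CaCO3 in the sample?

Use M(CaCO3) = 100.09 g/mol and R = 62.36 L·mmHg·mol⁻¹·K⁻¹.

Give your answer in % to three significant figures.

41.5 %

P(CO2) = 758 − 20.3 = 737.7 mmHg
n(CO2) = PV/RT = (737.7 × 0.6690) / (62.36 × 295.55) = 0.02678 mol
n(CaCO3) = (1/1) × 0.02678 = 0.02678 mol
m(CaCO3) = 0.02678 × 100.09 = 2.680 g
%CaCO3 = 2.680 / 6.46 × 100 = 41.49%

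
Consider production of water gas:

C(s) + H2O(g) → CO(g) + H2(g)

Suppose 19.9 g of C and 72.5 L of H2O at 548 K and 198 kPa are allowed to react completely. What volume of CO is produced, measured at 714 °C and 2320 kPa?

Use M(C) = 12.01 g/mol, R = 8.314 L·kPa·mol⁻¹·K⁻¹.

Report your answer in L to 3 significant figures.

5.86 L

n(C) = 19.9 / 12.01 = 1.657 mol
n(H2O) = PV/RT = (198 × 72.5) / (8.314 × 548) = 3.151 mol
For 1.657 mol C, stoichiometry requires (1/1) × 1.657 = 1.657 mol H2O; 3.151 mol is available, so C is limiting.
n(CO) = (1/1) × 1.657 = 1.657 mol
V(CO) = nRT/P = 1.657 × 8.314 × 987.15 / 2320 = 5.862 L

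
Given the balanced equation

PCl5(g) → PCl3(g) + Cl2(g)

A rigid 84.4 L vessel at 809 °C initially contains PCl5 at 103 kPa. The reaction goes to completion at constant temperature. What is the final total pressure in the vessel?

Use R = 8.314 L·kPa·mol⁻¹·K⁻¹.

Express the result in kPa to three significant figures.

Rigid vessel, constant T ⇒ P scales with total gas moles (1 → 2).
P_final = (2/1) × 103 = 206.0 kPa

206 kPa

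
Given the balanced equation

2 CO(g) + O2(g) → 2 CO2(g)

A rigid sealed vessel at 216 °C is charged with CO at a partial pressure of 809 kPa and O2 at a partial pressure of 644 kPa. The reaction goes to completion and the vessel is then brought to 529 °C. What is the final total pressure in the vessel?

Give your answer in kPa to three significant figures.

1720 kPa

At constant V, partial pressures at 216 °C are proportional to moles, so apply stoichiometry directly to pressures.
P(O2) required for 809 kPa of CO = (1/2) × 809 = 404.5 kPa; available 644 kPa, so CO is limiting.
P(O2) remaining = 644 − (1/2) × 809 = 239.5 kPa
P(gaseous products) = (2)/2 × 809 = 809.0 kPa
P_total at 216 °C = 239.5 + 809.0 = 1048 kPa
Scaling to 529 °C: P = 1048 × 802.15/489.15 = 1719 kPa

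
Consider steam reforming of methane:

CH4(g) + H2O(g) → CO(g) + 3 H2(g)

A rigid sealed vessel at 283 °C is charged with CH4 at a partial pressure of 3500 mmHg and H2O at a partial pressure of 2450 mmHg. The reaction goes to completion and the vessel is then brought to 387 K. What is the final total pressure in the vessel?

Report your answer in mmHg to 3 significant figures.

7550 mmHg

Because the vessel is rigid and T is held at 283 °C, work the stoichiometry in partial pressures (P_i = n_iRT/V).
P(H2O) required for 3500 mmHg of CH4 = (1/1) × 3500 = 3500 mmHg; available 2450 mmHg, so H2O is limiting.
P(CH4) remaining = 3500 − (1/1) × 2450 = 1050 mmHg
P(gaseous products) = (1+3)/1 × 2450 = 9800 mmHg
P_total at 283 °C = 1050 + 9800 = 10850 mmHg
Scaling to 387 K: P = 10850 × 387/556.15 = 7550 mmHg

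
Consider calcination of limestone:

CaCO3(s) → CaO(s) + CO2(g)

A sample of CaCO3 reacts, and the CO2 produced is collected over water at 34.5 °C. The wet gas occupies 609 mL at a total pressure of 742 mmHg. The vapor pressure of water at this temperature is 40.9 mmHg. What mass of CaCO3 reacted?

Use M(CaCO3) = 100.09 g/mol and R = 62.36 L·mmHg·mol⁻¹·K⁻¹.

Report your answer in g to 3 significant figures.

2.23 g

P(CO2) = 742 − 40.9 = 701.1 mmHg
n(CO2) = PV/RT = (701.1 × 0.6090) / (62.36 × 307.65) = 0.02226 mol
n(CaCO3) = (1/1) × 0.02226 = 0.02226 mol
m(CaCO3) = 0.02226 × 100.09 = 2.228 g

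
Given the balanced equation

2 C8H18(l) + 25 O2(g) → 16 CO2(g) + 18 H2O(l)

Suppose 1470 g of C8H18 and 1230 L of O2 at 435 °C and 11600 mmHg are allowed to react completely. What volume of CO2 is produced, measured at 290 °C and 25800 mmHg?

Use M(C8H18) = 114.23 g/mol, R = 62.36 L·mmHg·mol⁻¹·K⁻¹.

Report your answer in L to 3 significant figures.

140 L

n(C8H18) = 1470 / 114.23 = 12.87 mol
n(O2) = PV/RT = (11600 × 1230) / (62.36 × 708.15) = 323.1 mol
For 12.87 mol C8H18, stoichiometry requires (25/2) × 12.87 = 160.9 mol O2; 323.1 mol is available, so C8H18 is limiting.
n(CO2) = (16/2) × 12.87 = 103.0 mol
V(CO2) = nRT/P = 103.0 × 62.36 × 563.15 / 25800 = 140.2 L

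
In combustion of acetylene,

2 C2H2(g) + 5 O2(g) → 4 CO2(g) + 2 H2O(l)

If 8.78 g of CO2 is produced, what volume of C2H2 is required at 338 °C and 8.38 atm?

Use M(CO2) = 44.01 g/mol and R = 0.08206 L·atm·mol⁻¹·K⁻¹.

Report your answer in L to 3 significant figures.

0.597 L

n(CO2) = 8.780 / 44.01 = 0.1995 mol
n(C2H2) = (2/4) × 0.1995 = 0.09975 mol
V = nRT/P = 0.09975 × 0.08206 × 611.15 / 8.38 = 0.5970 L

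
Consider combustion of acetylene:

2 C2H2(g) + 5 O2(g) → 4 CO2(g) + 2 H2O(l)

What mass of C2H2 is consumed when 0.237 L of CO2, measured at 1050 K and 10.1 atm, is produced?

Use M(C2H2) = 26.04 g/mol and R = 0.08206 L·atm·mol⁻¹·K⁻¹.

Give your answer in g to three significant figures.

0.362 g

n(CO2) = PV/RT = (10.1 × 0.237) / (0.08206 × 1050) = 0.02778 mol
n(C2H2) = (2/4) × 0.02778 = 0.01389 mol
m(C2H2) = 0.01389 × 26.04 = 0.3617 g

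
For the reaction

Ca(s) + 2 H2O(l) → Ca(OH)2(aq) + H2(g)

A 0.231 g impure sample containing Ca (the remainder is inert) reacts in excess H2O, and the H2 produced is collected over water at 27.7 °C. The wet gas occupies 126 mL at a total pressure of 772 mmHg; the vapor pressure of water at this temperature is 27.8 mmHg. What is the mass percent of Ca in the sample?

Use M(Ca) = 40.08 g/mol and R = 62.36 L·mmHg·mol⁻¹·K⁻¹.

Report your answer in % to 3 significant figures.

P(H2) = 772 − 27.8 = 744.2 mmHg
n(H2) = PV/RT = (744.2 × 0.1260) / (62.36 × 300.85) = 0.004998 mol
n(Ca) = (1/1) × 0.004998 = 0.004998 mol
m(Ca) = 0.004998 × 40.08 = 0.2003 g
%Ca = 0.2003 / 0.231 × 100 = 86.71%

86.7 %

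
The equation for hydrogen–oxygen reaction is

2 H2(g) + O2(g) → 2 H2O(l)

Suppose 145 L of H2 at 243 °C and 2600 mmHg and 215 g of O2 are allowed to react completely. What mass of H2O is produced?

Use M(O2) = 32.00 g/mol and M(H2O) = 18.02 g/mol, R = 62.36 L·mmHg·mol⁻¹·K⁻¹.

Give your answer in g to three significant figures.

211 g

n(H2) = PV/RT = (2600 × 145) / (62.36 × 516.15) = 11.71 mol
n(O2) = 215 / 32.00 = 6.719 mol
For 11.71 mol H2, stoichiometry requires (1/2) × 11.71 = 5.855 mol O2; 6.719 mol is available, so H2 is limiting.
n(H2O) = (2/2) × 11.71 = 11.71 mol
m(H2O) = 11.71 × 18.02 = 211.0 g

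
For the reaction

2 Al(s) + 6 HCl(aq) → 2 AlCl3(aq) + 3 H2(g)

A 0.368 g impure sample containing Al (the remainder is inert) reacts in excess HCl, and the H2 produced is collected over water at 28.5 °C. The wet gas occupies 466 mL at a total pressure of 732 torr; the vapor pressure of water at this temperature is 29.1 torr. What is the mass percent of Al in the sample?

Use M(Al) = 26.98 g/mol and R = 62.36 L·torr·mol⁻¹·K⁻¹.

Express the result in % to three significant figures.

85.1 %

P(H2) = 732 − 29.1 = 702.9 torr
n(H2) = PV/RT = (702.9 × 0.4660) / (62.36 × 301.65) = 0.01741 mol
n(Al) = (2/3) × 0.01741 = 0.01161 mol
m(Al) = 0.01161 × 26.98 = 0.3132 g
%Al = 0.3132 / 0.368 × 100 = 85.11%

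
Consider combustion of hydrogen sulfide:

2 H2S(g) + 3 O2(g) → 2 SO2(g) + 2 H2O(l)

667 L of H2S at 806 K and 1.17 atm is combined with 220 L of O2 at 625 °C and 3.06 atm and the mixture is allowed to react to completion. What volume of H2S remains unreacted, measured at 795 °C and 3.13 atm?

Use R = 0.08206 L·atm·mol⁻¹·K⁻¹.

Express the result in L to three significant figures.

n(H2S) = PV/RT = (1.17 × 667) / (0.08206 × 806) = 11.80 mol
n(O2) = PV/RT = (3.06 × 220) / (0.08206 × 898.15) = 9.134 mol
For 11.80 mol H2S, stoichiometry requires (3/2) × 11.80 = 17.70 mol O2; 9.134 mol is available, so O2 is limiting.
n(H2S) consumed = (2/3) × 9.134 = 6.089 mol; remaining = 11.80 − 6.089 = 5.711 mol
V(H2S) = nRT/P = 5.711 × 0.08206 × 1068.15 / 3.13 = 159.9 L

160 L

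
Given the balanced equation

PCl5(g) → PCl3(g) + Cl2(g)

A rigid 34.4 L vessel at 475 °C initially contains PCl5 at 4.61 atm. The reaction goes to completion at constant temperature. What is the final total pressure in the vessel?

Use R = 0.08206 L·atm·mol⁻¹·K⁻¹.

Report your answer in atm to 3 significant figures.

Since T and V are fixed, P_final/P_initial = n_final/n_initial = 2/1.
P_final = (2/1) × 4.61 = 9.220 atm

9.22 atm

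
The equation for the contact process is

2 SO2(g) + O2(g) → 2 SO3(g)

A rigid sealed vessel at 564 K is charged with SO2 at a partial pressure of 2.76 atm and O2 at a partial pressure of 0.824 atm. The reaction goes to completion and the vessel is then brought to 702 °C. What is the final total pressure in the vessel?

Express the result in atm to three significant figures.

4.77 atm

At constant V, partial pressures at 564 K are proportional to moles, so apply stoichiometry directly to pressures.
P(O2) required for 2.76 atm of SO2 = (1/2) × 2.76 = 1.380 atm; available 0.824 atm, so O2 is limiting.
P(SO2) remaining = 2.76 − (2/1) × 0.824 = 1.112 atm
P(gaseous products) = (2)/1 × 0.824 = 1.648 atm
P_total at 564 K = 1.112 + 1.648 = 2.760 atm
Scaling to 702 °C: P = 2.760 × 975.15/564 = 4.772 atm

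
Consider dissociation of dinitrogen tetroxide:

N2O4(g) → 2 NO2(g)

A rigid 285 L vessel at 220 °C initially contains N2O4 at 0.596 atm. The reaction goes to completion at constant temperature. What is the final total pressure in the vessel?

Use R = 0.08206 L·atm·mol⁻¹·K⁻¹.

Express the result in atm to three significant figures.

1.19 atm

At constant T and V, P ∝ n(gas): 1 mol gas → 2 mol gas.
P_final = (2/1) × 0.596 = 1.192 atm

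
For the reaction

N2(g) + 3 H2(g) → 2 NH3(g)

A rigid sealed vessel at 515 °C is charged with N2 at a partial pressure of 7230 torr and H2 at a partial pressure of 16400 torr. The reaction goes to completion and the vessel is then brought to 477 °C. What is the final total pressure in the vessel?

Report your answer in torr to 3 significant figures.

At constant V, partial pressures at 515 °C are proportional to moles, so apply stoichiometry directly to pressures.
P(H2) required for 7230 torr of N2 = (3/1) × 7230 = 21690 torr; available 16400 torr, so H2 is limiting.
P(N2) remaining = 7230 − (1/3) × 16400 = 1763 torr
P(gaseous products) = (2)/3 × 16400 = 10930 torr
P_total at 515 °C = 1763 + 10930 = 12690 torr
Scaling to 477 °C: P = 12690 × 750.15/788.15 = 12080 torr

12100 torr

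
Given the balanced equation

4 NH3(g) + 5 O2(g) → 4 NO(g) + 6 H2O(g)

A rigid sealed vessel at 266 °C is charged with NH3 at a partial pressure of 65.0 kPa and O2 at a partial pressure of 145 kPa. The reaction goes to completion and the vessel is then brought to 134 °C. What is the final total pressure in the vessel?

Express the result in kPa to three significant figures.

Because the vessel is rigid and T is held at 266 °C, work the stoichiometry in partial pressures (P_i = n_iRT/V).
P(O2) required for 65.0 kPa of NH3 = (5/4) × 65.0 = 81.25 kPa; available 145 kPa, so NH3 is limiting.
P(O2) remaining = 145 − (5/4) × 65.0 = 63.75 kPa
P(gaseous products) = (4+6)/4 × 65.0 = 162.5 kPa
P_total at 266 °C = 63.75 + 162.5 = 226.2 kPa
Scaling to 134 °C: P = 226.2 × 407.15/539.15 = 170.8 kPa

171 kPa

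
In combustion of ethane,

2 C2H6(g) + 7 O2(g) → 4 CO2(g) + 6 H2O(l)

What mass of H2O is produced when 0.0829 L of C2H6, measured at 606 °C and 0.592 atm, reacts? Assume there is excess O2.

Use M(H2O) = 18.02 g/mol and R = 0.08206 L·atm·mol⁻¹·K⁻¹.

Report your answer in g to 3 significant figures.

0.0368 g

n(C2H6) = PV/RT = (0.592 × 0.0829) / (0.08206 × 879.15) = 0.0006803 mol
n(H2O) = (6/2) × 0.0006803 = 0.002041 mol
m(H2O) = 0.002041 × 18.02 = 0.03678 g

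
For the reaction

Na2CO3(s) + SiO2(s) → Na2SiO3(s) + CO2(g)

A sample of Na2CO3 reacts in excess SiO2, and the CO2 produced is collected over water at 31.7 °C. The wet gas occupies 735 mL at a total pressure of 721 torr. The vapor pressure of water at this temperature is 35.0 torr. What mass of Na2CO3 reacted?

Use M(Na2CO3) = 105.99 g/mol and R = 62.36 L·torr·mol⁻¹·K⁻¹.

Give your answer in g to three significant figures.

P(CO2) = 721 − 35.0 = 686.0 torr
n(CO2) = PV/RT = (686.0 × 0.7350) / (62.36 × 304.85) = 0.02652 mol
n(Na2CO3) = (1/1) × 0.02652 = 0.02652 mol
m(Na2CO3) = 0.02652 × 105.99 = 2.811 g

2.81 g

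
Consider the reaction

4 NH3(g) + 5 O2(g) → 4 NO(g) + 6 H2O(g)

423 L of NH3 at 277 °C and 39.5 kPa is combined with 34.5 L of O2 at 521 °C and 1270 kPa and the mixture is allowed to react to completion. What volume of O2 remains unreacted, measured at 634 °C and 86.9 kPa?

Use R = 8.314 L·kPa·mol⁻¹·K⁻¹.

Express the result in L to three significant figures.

n(NH3) = PV/RT = (39.5 × 423) / (8.314 × 550.15) = 3.653 mol
n(O2) = PV/RT = (1270 × 34.5) / (8.314 × 794.15) = 6.636 mol
For 3.653 mol NH3, stoichiometry requires (5/4) × 3.653 = 4.566 mol O2; 6.636 mol is available, so NH3 is limiting.
n(O2) consumed = (5/4) × 3.653 = 4.566 mol; remaining = 6.636 − 4.566 = 2.070 mol
V(O2) = nRT/P = 2.070 × 8.314 × 907.15 / 86.9 = 179.7 L

180 L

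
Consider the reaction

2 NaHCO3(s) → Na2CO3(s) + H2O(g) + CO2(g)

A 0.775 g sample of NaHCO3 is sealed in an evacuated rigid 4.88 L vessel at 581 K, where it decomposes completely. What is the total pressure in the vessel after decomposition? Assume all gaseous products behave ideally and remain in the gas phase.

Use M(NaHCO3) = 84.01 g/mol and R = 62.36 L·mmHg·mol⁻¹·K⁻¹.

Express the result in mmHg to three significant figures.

68.5 mmHg

n(NaHCO3) = 0.775 / 84.01 = 0.009225 mol
n(gas produced) = (2/2) × 0.009225 = 0.009225 mol
P = nRT/V = 0.009225 × 62.36 × 581 / 4.88 = 68.49 mmHg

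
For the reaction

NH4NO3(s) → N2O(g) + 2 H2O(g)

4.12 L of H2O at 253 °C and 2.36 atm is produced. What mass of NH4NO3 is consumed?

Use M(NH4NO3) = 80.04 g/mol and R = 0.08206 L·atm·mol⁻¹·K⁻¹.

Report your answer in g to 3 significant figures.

9.01 g

n(H2O) = PV/RT = (2.36 × 4.12) / (0.08206 × 526.15) = 0.2252 mol
n(NH4NO3) = (1/2) × 0.2252 = 0.1126 mol
m(NH4NO3) = 0.1126 × 80.04 = 9.013 g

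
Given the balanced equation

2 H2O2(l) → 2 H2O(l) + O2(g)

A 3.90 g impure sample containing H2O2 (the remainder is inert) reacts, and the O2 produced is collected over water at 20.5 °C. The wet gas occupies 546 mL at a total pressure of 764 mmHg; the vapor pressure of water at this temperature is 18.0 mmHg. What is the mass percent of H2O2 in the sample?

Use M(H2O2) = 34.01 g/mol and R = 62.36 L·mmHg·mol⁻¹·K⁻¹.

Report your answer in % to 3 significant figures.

P(O2) = 764 − 18.0 = 746.0 mmHg
n(O2) = PV/RT = (746.0 × 0.5460) / (62.36 × 293.65) = 0.02224 mol
n(H2O2) = (2/1) × 0.02224 = 0.04448 mol
m(H2O2) = 0.04448 × 34.01 = 1.513 g
%H2O2 = 1.513 / 3.90 × 100 = 38.79%

38.8 %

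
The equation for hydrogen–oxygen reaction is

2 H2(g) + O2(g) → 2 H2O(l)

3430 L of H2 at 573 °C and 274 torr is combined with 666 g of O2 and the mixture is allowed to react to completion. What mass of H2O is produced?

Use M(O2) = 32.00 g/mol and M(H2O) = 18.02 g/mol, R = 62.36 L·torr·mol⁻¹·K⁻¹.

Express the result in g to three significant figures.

n(H2) = PV/RT = (274 × 3430) / (62.36 × 846.15) = 17.81 mol
n(O2) = 666 / 32.00 = 20.81 mol
For 17.81 mol H2, stoichiometry requires (1/2) × 17.81 = 8.905 mol O2; 20.81 mol is available, so H2 is limiting.
n(H2O) = (2/2) × 17.81 = 17.81 mol
m(H2O) = 17.81 × 18.02 = 320.9 g

321 g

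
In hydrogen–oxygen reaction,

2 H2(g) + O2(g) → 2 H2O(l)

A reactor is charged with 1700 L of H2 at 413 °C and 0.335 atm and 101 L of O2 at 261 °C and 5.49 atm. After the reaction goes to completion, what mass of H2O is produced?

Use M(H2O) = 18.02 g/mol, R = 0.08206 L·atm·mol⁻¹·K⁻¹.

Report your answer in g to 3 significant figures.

182 g

n(H2) = PV/RT = (0.335 × 1700) / (0.08206 × 686.15) = 10.11 mol
n(O2) = PV/RT = (5.49 × 101) / (0.08206 × 534.15) = 12.65 mol
For 10.11 mol H2, stoichiometry requires (1/2) × 10.11 = 5.055 mol O2; 12.65 mol is available, so H2 is limiting.
n(H2O) = (2/2) × 10.11 = 10.11 mol
m(H2O) = 10.11 × 18.02 = 182.2 g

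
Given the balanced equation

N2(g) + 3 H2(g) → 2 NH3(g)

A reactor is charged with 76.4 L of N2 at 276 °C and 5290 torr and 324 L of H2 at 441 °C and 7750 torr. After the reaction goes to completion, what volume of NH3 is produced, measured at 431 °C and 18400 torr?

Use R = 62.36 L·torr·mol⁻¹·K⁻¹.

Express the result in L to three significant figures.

n(N2) = PV/RT = (5290 × 76.4) / (62.36 × 549.15) = 11.80 mol
n(H2) = PV/RT = (7750 × 324) / (62.36 × 714.15) = 56.38 mol
For 11.80 mol N2, stoichiometry requires (3/1) × 11.80 = 35.40 mol H2; 56.38 mol is available, so N2 is limiting.
n(NH3) = (2/1) × 11.80 = 23.60 mol
V(NH3) = nRT/P = 23.60 × 62.36 × 704.15 / 18400 = 56.32 L

56.3 L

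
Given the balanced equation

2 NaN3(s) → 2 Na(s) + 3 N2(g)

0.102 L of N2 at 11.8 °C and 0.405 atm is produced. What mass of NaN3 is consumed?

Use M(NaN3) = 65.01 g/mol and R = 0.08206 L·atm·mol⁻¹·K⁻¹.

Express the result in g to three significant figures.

n(N2) = PV/RT = (0.405 × 0.102) / (0.08206 × 284.95) = 0.001767 mol
n(NaN3) = (2/3) × 0.001767 = 0.001178 mol
m(NaN3) = 0.001178 × 65.01 = 0.07658 g

0.0766 g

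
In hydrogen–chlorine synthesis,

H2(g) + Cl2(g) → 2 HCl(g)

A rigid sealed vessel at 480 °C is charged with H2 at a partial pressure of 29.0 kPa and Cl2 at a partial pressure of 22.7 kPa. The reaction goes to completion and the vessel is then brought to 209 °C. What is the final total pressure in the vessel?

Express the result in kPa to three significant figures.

33.1 kPa

Because the vessel is rigid and T is held at 480 °C, work the stoichiometry in partial pressures (P_i = n_iRT/V).
P(Cl2) required for 29.0 kPa of H2 = (1/1) × 29.0 = 29.00 kPa; available 22.7 kPa, so Cl2 is limiting.
P(H2) remaining = 29.0 − (1/1) × 22.7 = 6.300 kPa
P(gaseous products) = (2)/1 × 22.7 = 45.40 kPa
P_total at 480 °C = 6.300 + 45.40 = 51.70 kPa
Scaling to 209 °C: P = 51.70 × 482.15/753.15 = 33.10 kPa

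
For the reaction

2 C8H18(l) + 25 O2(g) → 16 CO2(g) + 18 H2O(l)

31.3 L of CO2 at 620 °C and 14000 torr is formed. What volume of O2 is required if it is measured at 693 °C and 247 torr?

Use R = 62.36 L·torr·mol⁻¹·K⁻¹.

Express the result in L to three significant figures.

n(CO2) = PV/RT = (14000 × 31.3) / (62.36 × 893.15) = 7.868 mol
n(O2) = (25/16) × 7.868 = 12.29 mol
V = nRT/P = 12.29 × 62.36 × 966.15 / 247 = 2998 L

3000 L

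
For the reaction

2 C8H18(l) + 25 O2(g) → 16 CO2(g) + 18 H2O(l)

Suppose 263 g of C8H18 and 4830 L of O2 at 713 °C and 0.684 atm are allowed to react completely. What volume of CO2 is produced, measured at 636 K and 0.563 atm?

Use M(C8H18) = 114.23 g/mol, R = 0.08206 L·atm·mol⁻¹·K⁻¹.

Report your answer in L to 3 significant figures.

n(C8H18) = 263 / 114.23 = 2.302 mol
n(O2) = PV/RT = (0.684 × 4830) / (0.08206 × 986.15) = 40.83 mol
For 2.302 mol C8H18, stoichiometry requires (25/2) × 2.302 = 28.78 mol O2; 40.83 mol is available, so C8H18 is limiting.
n(CO2) = (16/2) × 2.302 = 18.42 mol
V(CO2) = nRT/P = 18.42 × 0.08206 × 636 / 0.563 = 1708 L

1710 L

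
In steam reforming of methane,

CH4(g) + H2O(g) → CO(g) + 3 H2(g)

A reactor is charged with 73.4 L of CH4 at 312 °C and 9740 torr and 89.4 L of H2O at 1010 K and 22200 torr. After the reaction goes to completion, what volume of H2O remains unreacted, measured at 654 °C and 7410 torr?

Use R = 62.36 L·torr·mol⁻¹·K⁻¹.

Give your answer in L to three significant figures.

93.0 L

n(CH4) = PV/RT = (9740 × 73.4) / (62.36 × 585.15) = 19.59 mol
n(H2O) = PV/RT = (22200 × 89.4) / (62.36 × 1010) = 31.51 mol
For 19.59 mol CH4, stoichiometry requires (1/1) × 19.59 = 19.59 mol H2O; 31.51 mol is available, so CH4 is limiting.
n(H2O) consumed = (1/1) × 19.59 = 19.59 mol; remaining = 31.51 − 19.59 = 11.92 mol
V(H2O) = nRT/P = 11.92 × 62.36 × 927.15 / 7410 = 93.01 L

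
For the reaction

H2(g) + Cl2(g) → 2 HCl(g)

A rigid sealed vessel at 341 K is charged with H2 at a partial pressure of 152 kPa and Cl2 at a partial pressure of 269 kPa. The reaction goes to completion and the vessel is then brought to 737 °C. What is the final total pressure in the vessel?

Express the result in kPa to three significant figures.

At constant V, partial pressures at 341 K are proportional to moles, so apply stoichiometry directly to pressures.
P(Cl2) required for 152 kPa of H2 = (1/1) × 152 = 152.0 kPa; available 269 kPa, so H2 is limiting.
P(Cl2) remaining = 269 − (1/1) × 152 = 117.0 kPa
P(gaseous products) = (2)/1 × 152 = 304.0 kPa
P_total at 341 K = 117.0 + 304.0 = 421.0 kPa
Scaling to 737 °C: P = 421.0 × 1010.15/341 = 1247 kPa

1250 kPa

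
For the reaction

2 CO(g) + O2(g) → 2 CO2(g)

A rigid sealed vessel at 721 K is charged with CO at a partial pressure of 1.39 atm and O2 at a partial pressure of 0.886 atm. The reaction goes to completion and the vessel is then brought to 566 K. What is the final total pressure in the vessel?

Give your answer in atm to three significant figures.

1.24 atm

Because the vessel is rigid and T is held at 721 K, work the stoichiometry in partial pressures (P_i = n_iRT/V).
P(O2) required for 1.39 atm of CO = (1/2) × 1.39 = 0.6950 atm; available 0.886 atm, so CO is limiting.
P(O2) remaining = 0.886 − (1/2) × 1.39 = 0.1910 atm
P(gaseous products) = (2)/2 × 1.39 = 1.390 atm
P_total at 721 K = 0.1910 + 1.390 = 1.581 atm
Scaling to 566 K: P = 1.581 × 566/721 = 1.241 atm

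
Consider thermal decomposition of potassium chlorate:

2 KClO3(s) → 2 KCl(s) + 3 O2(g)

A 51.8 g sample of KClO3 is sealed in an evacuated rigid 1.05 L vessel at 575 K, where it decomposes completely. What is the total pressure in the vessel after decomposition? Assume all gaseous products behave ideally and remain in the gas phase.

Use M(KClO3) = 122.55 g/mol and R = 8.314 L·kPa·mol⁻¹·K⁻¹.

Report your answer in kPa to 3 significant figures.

n(KClO3) = 51.8 / 122.55 = 0.4227 mol
n(gas produced) = (3/2) × 0.4227 = 0.6341 mol
P = nRT/V = 0.6341 × 8.314 × 575 / 1.05 = 2887 kPa

2890 kPa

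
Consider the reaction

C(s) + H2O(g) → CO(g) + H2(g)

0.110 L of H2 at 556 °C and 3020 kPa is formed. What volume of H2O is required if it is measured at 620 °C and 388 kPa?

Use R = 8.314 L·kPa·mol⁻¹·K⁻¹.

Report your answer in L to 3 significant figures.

0.922 L

n(H2) = PV/RT = (3020 × 0.110) / (8.314 × 829.15) = 0.04819 mol
n(H2O) = (1/1) × 0.04819 = 0.04819 mol
V = nRT/P = 0.04819 × 8.314 × 893.15 / 388 = 0.9223 L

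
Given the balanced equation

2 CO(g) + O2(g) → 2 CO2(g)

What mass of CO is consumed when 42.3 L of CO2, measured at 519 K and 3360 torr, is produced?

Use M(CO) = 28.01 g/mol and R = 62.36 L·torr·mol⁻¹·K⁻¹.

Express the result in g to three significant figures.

n(CO2) = PV/RT = (3360 × 42.3) / (62.36 × 519) = 4.391 mol
n(CO) = (2/2) × 4.391 = 4.391 mol
m(CO) = 4.391 × 28.01 = 123.0 g

123 g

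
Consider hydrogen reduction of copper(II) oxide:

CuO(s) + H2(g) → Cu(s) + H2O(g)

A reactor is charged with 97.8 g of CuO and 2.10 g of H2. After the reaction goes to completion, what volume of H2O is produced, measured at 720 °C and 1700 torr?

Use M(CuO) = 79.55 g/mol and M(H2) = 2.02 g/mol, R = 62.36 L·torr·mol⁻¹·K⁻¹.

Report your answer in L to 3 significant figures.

37.9 L

n(CuO) = 97.8 / 79.55 = 1.229 mol
n(H2) = 2.10 / 2.02 = 1.040 mol
For 1.229 mol CuO, stoichiometry requires (1/1) × 1.229 = 1.229 mol H2; 1.040 mol is available, so H2 is limiting.
n(H2O) = (1/1) × 1.040 = 1.040 mol
V(H2O) = nRT/P = 1.040 × 62.36 × 993.15 / 1700 = 37.89 L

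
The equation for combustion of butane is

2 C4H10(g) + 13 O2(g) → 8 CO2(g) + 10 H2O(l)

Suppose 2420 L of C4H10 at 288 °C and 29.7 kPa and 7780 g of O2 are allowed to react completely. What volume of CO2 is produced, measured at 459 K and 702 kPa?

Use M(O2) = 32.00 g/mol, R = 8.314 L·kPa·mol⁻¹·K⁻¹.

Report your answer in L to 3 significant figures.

335 L

n(C4H10) = PV/RT = (29.7 × 2420) / (8.314 × 561.15) = 15.41 mol
n(O2) = 7780 / 32.00 = 243.1 mol
For 15.41 mol C4H10, stoichiometry requires (13/2) × 15.41 = 100.2 mol O2; 243.1 mol is available, so C4H10 is limiting.
n(CO2) = (8/2) × 15.41 = 61.64 mol
V(CO2) = nRT/P = 61.64 × 8.314 × 459 / 702 = 335.1 L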